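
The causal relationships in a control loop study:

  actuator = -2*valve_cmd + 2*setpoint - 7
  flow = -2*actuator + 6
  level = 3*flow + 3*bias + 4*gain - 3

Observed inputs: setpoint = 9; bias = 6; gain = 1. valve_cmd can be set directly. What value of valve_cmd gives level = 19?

Substituting into the actuator equation gives actuator = -2*valve_cmd + 11.
Substituting into the flow equation gives flow = 4*valve_cmd - 16.
Substituting into the level equation gives level = 12*valve_cmd - 29.
Solve 12*valve_cmd - 29 = 19: valve_cmd = (19 + 29) / 12 = 4.

valve_cmd = 4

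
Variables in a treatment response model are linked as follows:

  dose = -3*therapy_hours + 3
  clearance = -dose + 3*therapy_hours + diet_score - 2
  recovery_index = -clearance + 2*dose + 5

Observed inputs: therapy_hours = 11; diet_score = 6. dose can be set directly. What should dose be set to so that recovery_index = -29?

Intervening on dose fixes its value directly, overriding its dependence on therapy_hours.
Substituting into the clearance equation gives clearance = -dose + 37.
Substituting into the recovery_index equation gives recovery_index = 3*dose - 32.
Solve 3*dose - 32 = -29: dose = (-29 + 32) / 3 = 1.

dose = 1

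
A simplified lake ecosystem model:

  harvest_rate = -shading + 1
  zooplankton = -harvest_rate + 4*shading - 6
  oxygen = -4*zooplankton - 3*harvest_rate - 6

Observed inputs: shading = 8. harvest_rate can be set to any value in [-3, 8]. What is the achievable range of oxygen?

-113 to -102

Intervening on harvest_rate fixes its value directly, overriding its dependence on shading.
Substituting into the zooplankton equation gives zooplankton = -harvest_rate + 26.
oxygen becomes harvest_rate - 110.
Linear in harvest_rate, so extremes are at the endpoints: harvest_rate = -3 gives oxygen = -113; harvest_rate = 8 gives oxygen = -102.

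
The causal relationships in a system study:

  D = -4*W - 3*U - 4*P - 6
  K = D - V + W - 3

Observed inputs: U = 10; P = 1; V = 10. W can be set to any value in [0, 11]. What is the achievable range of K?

Substituting into the D equation gives D = -4*W - 40.
So K = -3*W - 53.
Linear in W, so extremes are at the endpoints: W = 0 gives K = -53; W = 11 gives K = -86.

-86 to -53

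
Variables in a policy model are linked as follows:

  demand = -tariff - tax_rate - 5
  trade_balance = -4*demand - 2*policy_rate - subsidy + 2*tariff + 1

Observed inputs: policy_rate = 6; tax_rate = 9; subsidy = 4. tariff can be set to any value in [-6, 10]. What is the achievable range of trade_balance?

5 to 101

Substituting into the demand equation gives demand = -tariff - 14.
This gives trade_balance = 6*tariff + 41.
Linear in tariff, so extremes are at the endpoints: tariff = -6 gives trade_balance = 5; tariff = 10 gives trade_balance = 101.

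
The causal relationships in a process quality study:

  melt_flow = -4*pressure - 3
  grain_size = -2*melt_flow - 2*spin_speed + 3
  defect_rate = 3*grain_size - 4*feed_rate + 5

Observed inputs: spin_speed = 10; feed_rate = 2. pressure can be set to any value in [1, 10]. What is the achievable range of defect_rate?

-12 to 204

Substituting into the grain_size equation gives grain_size = 8*pressure - 11.
Substituting into the defect_rate equation gives defect_rate = 24*pressure - 36.
Linear in pressure, so extremes are at the endpoints: pressure = 1 gives defect_rate = -12; pressure = 10 gives defect_rate = 204.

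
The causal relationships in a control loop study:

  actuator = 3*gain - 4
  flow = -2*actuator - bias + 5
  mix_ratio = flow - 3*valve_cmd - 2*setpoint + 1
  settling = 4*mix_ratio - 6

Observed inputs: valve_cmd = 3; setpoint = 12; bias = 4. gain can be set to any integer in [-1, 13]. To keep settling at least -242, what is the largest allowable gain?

Substituting into the flow equation gives flow = -6*gain + 9.
So mix_ratio = -6*gain - 23.
This gives settling = -24*gain - 98.
Require -24*gain - 98 ≥ -242, so gain ≤ 6.
The largest integer in [-1, 13] satisfying this is 6.

gain = 6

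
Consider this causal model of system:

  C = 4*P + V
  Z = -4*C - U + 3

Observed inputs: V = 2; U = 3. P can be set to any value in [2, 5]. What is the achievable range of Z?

-88 to -40

Substituting into the C equation gives C = 4*P + 2.
Substituting into the Z equation gives Z = -16*P - 8.
Linear in P, so extremes are at the endpoints: P = 2 gives Z = -40; P = 5 gives Z = -88.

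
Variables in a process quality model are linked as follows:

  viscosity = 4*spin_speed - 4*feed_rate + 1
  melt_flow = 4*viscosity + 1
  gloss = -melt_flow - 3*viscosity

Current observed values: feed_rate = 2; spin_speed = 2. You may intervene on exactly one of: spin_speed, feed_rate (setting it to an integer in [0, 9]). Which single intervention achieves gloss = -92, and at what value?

Intervening on spin_speed: with other inputs at their observed values, gloss = -28*spin_speed + 48. Solving for -92 gives spin_speed = 5, within [0, 9].
Intervening on feed_rate: gloss = 28*feed_rate - 64. Reaching -92 requires feed_rate = -1, outside [0, 9].

set spin_speed = 5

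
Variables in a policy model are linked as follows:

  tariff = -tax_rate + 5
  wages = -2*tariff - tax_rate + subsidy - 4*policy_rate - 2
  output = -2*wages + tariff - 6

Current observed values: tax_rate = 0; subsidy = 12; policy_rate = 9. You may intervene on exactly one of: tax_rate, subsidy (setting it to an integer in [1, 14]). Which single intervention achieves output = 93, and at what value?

set subsidy = 1

Intervening on tax_rate: output = -3*tax_rate + 71. Reaching 93 requires tax_rate = -22/3, not an integer.
Intervening on subsidy: with other inputs at their observed values, output = -2*subsidy + 95. Solving for 93 gives subsidy = 1, within [1, 14].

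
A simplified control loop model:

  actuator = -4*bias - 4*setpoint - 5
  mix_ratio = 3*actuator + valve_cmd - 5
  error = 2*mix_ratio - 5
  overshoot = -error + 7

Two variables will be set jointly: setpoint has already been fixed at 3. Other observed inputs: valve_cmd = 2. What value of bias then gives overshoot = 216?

With setpoint held at 3:
Substituting into the actuator equation gives actuator = -4*bias - 17.
So mix_ratio = -12*bias - 54.
This gives error = -24*bias - 113.
Substituting into the overshoot equation gives overshoot = 24*bias + 120.
Solve 24*bias + 120 = 216: bias = (216 - 120) / 24 = 4.

bias = 4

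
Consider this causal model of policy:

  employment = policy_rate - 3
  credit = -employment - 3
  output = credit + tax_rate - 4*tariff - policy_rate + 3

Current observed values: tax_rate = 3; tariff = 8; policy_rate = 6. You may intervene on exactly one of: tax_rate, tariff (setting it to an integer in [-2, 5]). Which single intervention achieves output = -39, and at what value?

set tax_rate = 2

Intervening on tax_rate: with other inputs at their observed values, output = tax_rate - 41. Solving for -39 gives tax_rate = 2, within [-2, 5].
Intervening on tariff: output = -4*tariff - 6. Reaching -39 requires tariff = 33/4, not an integer.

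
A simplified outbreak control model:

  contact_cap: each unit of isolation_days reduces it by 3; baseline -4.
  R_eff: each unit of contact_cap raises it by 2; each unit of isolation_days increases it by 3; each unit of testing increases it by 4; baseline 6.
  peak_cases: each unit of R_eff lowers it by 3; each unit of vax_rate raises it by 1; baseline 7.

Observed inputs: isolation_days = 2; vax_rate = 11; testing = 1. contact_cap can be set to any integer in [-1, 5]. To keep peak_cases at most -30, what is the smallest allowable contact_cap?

Intervening on contact_cap fixes its value directly, overriding its dependence on isolation_days.
Substituting into the R_eff equation gives R_eff = 2*contact_cap + 16.
This gives peak_cases = -6*contact_cap - 30.
Require -6*contact_cap - 30 ≤ -30, so contact_cap ≥ 0.
The smallest integer in [-1, 5] satisfying this is 0.

contact_cap = 0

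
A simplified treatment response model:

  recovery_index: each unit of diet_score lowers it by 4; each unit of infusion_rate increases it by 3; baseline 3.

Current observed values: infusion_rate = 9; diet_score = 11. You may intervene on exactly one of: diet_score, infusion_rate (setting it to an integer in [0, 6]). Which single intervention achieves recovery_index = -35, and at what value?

Intervening on diet_score: recovery_index = -4*diet_score + 30. Reaching -35 requires diet_score = 65/4, not an integer.
Intervening on infusion_rate: with other inputs at their observed values, recovery_index = 3*infusion_rate - 41. Solving for -35 gives infusion_rate = 2, within [0, 6].

set infusion_rate = 2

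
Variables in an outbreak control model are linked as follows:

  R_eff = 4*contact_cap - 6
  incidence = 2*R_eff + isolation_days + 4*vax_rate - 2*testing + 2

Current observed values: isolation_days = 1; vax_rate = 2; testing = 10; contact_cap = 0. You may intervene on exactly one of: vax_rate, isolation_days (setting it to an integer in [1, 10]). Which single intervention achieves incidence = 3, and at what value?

set vax_rate = 8

Intervening on vax_rate: with other inputs at their observed values, incidence = 4*vax_rate - 29. Solving for 3 gives vax_rate = 8, within [1, 10].
Intervening on isolation_days: incidence = isolation_days - 22. Reaching 3 requires isolation_days = 25, outside [1, 10].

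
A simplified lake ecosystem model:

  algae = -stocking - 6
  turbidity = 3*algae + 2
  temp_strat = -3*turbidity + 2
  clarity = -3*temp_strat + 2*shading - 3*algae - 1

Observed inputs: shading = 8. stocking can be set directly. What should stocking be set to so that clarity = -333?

Substituting into the turbidity equation gives turbidity = -3*stocking - 16.
Substituting into the temp_strat equation gives temp_strat = 9*stocking + 50.
Substituting into the clarity equation gives clarity = -24*stocking - 117.
Solve -24*stocking - 117 = -333: stocking = (-333 + 117) / -24 = 9.

stocking = 9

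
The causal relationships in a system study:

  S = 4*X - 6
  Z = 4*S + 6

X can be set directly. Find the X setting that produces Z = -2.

X = 1

Substituting into the Z equation gives Z = 16*X - 18.
Solve 16*X - 18 = -2: X = (-2 + 18) / 16 = 1.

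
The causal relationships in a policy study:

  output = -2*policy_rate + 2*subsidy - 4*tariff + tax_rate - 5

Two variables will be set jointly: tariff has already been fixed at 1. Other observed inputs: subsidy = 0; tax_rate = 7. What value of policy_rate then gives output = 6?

policy_rate = -4

With tariff held at 1:
Substituting into the output equation gives output = -2*policy_rate - 2.
Solve -2*policy_rate - 2 = 6: policy_rate = (6 + 2) / -2 = -4.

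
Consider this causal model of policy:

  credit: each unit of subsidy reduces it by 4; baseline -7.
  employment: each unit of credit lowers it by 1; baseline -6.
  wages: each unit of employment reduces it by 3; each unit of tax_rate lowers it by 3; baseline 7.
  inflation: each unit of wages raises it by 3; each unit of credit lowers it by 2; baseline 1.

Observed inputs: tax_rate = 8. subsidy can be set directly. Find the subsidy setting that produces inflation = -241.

Substituting into the employment equation gives employment = 4*subsidy + 1.
wages becomes -12*subsidy - 20.
Substituting into the inflation equation gives inflation = -28*subsidy - 45.
Solve -28*subsidy - 45 = -241: subsidy = (-241 + 45) / -28 = 7.

subsidy = 7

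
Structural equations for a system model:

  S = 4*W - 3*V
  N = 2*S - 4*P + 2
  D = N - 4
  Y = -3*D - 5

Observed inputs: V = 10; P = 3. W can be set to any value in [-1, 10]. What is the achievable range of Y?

Substituting into the S equation gives S = 4*W - 30.
N becomes 8*W - 70.
Substituting into the D equation gives D = 8*W - 74.
Substituting into the Y equation gives Y = -24*W + 217.
Linear in W, so extremes are at the endpoints: W = -1 gives Y = 241; W = 10 gives Y = -23.

-23 to 241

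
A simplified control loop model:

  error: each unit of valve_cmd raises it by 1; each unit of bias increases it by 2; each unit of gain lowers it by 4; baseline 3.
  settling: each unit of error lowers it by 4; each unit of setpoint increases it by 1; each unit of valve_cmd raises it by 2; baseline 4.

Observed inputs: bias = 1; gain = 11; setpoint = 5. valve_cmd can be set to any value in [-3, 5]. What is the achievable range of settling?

155 to 171

Substituting into the error equation gives error = valve_cmd - 39.
Substituting into the settling equation gives settling = -2*valve_cmd + 165.
Linear in valve_cmd, so extremes are at the endpoints: valve_cmd = -3 gives settling = 171; valve_cmd = 5 gives settling = 155.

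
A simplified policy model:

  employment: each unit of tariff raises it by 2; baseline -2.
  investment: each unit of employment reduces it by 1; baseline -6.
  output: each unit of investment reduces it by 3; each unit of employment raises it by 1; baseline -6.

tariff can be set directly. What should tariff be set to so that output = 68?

tariff = 8

Substituting into the investment equation gives investment = -2*tariff - 4.
This gives output = 8*tariff + 4.
Solve 8*tariff + 4 = 68: tariff = (68 - 4) / 8 = 8.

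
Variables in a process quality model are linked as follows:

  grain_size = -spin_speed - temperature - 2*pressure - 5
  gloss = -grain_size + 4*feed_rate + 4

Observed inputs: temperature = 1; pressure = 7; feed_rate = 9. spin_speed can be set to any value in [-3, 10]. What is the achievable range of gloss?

57 to 70

Substituting into the grain_size equation gives grain_size = -spin_speed - 20.
Substituting into the gloss equation gives gloss = spin_speed + 60.
Linear in spin_speed, so extremes are at the endpoints: spin_speed = -3 gives gloss = 57; spin_speed = 10 gives gloss = 70.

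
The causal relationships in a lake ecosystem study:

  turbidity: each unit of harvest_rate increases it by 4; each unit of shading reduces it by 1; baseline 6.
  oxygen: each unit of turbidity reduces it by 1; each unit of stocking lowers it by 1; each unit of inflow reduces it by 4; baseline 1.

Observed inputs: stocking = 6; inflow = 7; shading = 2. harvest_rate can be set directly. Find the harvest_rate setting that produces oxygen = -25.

Substituting into the turbidity equation gives turbidity = 4*harvest_rate + 4.
So oxygen = -4*harvest_rate - 37.
Solve -4*harvest_rate - 37 = -25: harvest_rate = (-25 + 37) / -4 = -3.

harvest_rate = -3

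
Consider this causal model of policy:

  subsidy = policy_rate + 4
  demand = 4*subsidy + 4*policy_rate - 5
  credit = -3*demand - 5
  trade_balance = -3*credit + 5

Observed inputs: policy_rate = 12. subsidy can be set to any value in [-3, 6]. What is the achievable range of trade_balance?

Intervening on subsidy fixes its value directly, overriding its dependence on policy_rate.
Substituting into the demand equation gives demand = 4*subsidy + 43.
Substituting into the credit equation gives credit = -12*subsidy - 134.
Substituting into the trade_balance equation gives trade_balance = 36*subsidy + 407.
Linear in subsidy, so extremes are at the endpoints: subsidy = -3 gives trade_balance = 299; subsidy = 6 gives trade_balance = 623.

299 to 623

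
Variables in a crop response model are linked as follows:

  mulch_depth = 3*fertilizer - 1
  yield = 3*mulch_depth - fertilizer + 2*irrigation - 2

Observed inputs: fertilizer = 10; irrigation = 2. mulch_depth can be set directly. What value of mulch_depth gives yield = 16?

mulch_depth = 8

Intervening on mulch_depth fixes its value directly, overriding its dependence on fertilizer.
Substituting into the yield equation gives yield = 3*mulch_depth - 8.
Solve 3*mulch_depth - 8 = 16: mulch_depth = (16 + 8) / 3 = 8.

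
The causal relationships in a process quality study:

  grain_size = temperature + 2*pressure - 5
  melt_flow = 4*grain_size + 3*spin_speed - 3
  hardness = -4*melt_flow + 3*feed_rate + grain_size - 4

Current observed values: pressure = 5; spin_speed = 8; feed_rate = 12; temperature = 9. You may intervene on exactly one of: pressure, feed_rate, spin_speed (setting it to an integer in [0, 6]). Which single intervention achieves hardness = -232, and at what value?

Intervening on pressure: with other inputs at their observed values, hardness = -30*pressure - 112. Solving for -232 gives pressure = 4, within [0, 6].
Intervening on feed_rate: hardness = 3*feed_rate - 298. Reaching -232 requires feed_rate = 22, outside [0, 6].
Intervening on spin_speed: hardness = -12*spin_speed - 166. Reaching -232 requires spin_speed = 11/2, not an integer.

set pressure = 4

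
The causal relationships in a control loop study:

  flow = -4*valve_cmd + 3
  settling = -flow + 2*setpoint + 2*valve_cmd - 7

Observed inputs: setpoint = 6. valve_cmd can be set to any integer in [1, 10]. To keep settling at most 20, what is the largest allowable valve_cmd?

Substituting into the settling equation gives settling = 6*valve_cmd + 2.
Require 6*valve_cmd + 2 ≤ 20, so valve_cmd ≤ 3.
The largest integer in [1, 10] satisfying this is 3.

valve_cmd = 3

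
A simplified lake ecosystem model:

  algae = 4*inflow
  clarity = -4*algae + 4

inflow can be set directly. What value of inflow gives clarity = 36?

Substituting into the clarity equation gives clarity = -16*inflow + 4.
Solve -16*inflow + 4 = 36: inflow = (36 - 4) / -16 = -2.

inflow = -2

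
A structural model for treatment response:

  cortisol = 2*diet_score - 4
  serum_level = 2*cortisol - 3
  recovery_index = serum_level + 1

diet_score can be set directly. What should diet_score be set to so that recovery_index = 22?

diet_score = 8

Substituting into the serum_level equation gives serum_level = 4*diet_score - 11.
recovery_index becomes 4*diet_score - 10.
Solve 4*diet_score - 10 = 22: diet_score = (22 + 10) / 4 = 8.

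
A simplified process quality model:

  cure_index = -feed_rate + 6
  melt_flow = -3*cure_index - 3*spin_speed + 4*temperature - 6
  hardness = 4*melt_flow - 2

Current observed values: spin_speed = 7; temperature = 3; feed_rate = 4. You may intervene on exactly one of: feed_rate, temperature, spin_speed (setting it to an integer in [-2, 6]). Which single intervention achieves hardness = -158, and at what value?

Intervening on feed_rate: with other inputs at their observed values, hardness = 12*feed_rate - 134. Solving for -158 gives feed_rate = -2, within [-2, 6].
Intervening on temperature: hardness = 16*temperature - 134. Reaching -158 requires temperature = -3/2, not an integer.
Intervening on spin_speed: hardness = -12*spin_speed - 2. Reaching -158 requires spin_speed = 13, outside [-2, 6].

set feed_rate = -2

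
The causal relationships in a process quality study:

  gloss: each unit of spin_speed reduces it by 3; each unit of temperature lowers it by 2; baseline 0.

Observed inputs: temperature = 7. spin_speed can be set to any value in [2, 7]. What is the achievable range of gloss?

Substituting into the gloss equation gives gloss = -3*spin_speed - 14.
Linear in spin_speed, so extremes are at the endpoints: spin_speed = 2 gives gloss = -20; spin_speed = 7 gives gloss = -35.

-35 to -20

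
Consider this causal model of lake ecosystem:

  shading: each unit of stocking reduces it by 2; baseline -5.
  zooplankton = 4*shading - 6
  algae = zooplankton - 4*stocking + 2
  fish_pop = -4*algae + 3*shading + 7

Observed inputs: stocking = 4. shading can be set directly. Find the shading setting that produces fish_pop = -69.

Intervening on shading fixes its value directly, overriding its dependence on stocking.
Substituting into the algae equation gives algae = 4*shading - 20.
Substituting into the fish_pop equation gives fish_pop = -13*shading + 87.
Solve -13*shading + 87 = -69: shading = (-69 - 87) / -13 = 12.

shading = 12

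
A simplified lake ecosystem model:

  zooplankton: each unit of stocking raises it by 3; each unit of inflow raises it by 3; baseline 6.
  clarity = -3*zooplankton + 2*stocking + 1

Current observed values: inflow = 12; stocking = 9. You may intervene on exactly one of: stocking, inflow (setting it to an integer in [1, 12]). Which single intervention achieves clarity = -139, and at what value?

set stocking = 2

Intervening on stocking: with other inputs at their observed values, clarity = -7*stocking - 125. Solving for -139 gives stocking = 2, within [1, 12].
Intervening on inflow: clarity = -9*inflow - 80. Reaching -139 requires inflow = 59/9, not an integer.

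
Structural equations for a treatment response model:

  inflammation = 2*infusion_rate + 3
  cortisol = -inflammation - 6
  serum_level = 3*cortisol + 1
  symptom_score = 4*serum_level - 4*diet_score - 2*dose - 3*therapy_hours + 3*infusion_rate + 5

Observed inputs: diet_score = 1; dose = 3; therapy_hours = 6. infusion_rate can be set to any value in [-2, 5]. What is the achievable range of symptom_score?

Substituting into the cortisol equation gives cortisol = -2*infusion_rate - 9.
serum_level becomes -6*infusion_rate - 26.
Substituting into the symptom_score equation gives symptom_score = -21*infusion_rate - 127.
Linear in infusion_rate, so extremes are at the endpoints: infusion_rate = -2 gives symptom_score = -85; infusion_rate = 5 gives symptom_score = -232.

-232 to -85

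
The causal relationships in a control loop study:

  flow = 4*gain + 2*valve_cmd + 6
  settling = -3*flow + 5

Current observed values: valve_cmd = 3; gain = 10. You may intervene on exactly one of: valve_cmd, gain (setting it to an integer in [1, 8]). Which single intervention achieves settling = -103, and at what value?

set gain = 6

Intervening on valve_cmd: settling = -6*valve_cmd - 133. Reaching -103 requires valve_cmd = -5, outside [1, 8].
Intervening on gain: with other inputs at their observed values, settling = -12*gain - 31. Solving for -103 gives gain = 6, within [1, 8].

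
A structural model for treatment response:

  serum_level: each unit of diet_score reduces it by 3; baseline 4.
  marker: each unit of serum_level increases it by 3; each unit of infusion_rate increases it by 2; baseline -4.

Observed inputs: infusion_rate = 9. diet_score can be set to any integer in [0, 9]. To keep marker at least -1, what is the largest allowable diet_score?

Substituting into the marker equation gives marker = -9*diet_score + 26.
Require -9*diet_score + 26 ≥ -1, so diet_score ≤ 3.
The largest integer in [0, 9] satisfying this is 3.

diet_score = 3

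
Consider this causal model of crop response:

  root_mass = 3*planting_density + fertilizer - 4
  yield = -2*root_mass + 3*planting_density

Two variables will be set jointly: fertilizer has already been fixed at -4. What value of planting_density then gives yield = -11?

planting_density = 9

With fertilizer held at -4:
Substituting into the root_mass equation gives root_mass = 3*planting_density - 8.
Substituting into the yield equation gives yield = -3*planting_density + 16.
Solve -3*planting_density + 16 = -11: planting_density = (-11 - 16) / -3 = 9.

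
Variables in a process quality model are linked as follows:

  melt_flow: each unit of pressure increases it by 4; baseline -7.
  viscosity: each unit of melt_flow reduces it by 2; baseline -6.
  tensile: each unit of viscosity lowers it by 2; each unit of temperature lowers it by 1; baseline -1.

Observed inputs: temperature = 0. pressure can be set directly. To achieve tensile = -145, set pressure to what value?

pressure = -8

Substituting into the viscosity equation gives viscosity = -8*pressure + 8.
This gives tensile = 16*pressure - 17.
Solve 16*pressure - 17 = -145: pressure = (-145 + 17) / 16 = -8.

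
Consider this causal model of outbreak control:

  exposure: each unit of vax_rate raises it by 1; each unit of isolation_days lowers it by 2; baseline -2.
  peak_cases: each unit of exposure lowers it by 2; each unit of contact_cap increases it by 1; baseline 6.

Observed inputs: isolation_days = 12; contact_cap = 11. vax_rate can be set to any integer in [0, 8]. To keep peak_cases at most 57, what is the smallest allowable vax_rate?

Substituting into the exposure equation gives exposure = vax_rate - 26.
Substituting into the peak_cases equation gives peak_cases = -2*vax_rate + 69.
Require -2*vax_rate + 69 ≤ 57, so vax_rate ≥ 6.
The smallest integer in [0, 8] satisfying this is 6.

vax_rate = 6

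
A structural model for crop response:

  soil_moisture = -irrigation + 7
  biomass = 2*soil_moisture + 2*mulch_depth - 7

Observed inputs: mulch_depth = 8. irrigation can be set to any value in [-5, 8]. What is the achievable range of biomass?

7 to 33

Substituting into the biomass equation gives biomass = -2*irrigation + 23.
Linear in irrigation, so extremes are at the endpoints: irrigation = -5 gives biomass = 33; irrigation = 8 gives biomass = 7.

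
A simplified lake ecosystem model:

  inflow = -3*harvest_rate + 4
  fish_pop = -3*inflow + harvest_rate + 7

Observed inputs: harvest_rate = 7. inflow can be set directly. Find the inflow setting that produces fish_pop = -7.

inflow = 7

Intervening on inflow fixes its value directly, overriding its dependence on harvest_rate.
Substituting into the fish_pop equation gives fish_pop = -3*inflow + 14.
Solve -3*inflow + 14 = -7: inflow = (-7 - 14) / -3 = 7.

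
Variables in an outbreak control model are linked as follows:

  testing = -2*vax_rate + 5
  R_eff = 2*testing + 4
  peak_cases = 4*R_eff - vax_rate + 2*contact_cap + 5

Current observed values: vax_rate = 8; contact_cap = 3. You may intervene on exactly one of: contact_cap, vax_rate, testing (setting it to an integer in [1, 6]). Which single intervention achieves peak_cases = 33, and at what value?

Intervening on contact_cap: peak_cases = 2*contact_cap - 75. Reaching 33 requires contact_cap = 54, outside [1, 6].
Intervening on vax_rate: with other inputs at their observed values, peak_cases = -17*vax_rate + 67. Solving for 33 gives vax_rate = 2, within [1, 6].
Intervening on testing: peak_cases = 8*testing + 19. Reaching 33 requires testing = 7/4, not an integer.

set vax_rate = 2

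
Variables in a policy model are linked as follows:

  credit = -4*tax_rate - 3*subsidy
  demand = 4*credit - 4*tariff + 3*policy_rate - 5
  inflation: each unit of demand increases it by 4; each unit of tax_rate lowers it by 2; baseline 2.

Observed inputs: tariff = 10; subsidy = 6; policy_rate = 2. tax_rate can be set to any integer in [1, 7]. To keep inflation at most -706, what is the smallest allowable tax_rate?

tax_rate = 4

Substituting into the credit equation gives credit = -4*tax_rate - 18.
Substituting into the demand equation gives demand = -16*tax_rate - 111.
Substituting into the inflation equation gives inflation = -66*tax_rate - 442.
Require -66*tax_rate - 442 ≤ -706, so tax_rate ≥ 4.
The smallest integer in [1, 7] satisfying this is 4.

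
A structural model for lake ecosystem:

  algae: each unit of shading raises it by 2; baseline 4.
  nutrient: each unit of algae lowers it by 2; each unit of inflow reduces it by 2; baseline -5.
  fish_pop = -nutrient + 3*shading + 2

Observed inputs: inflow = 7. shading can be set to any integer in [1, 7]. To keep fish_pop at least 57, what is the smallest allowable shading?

shading = 4

Substituting into the nutrient equation gives nutrient = -4*shading - 27.
This gives fish_pop = 7*shading + 29.
Require 7*shading + 29 ≥ 57, so shading ≥ 4.
The smallest integer in [1, 7] satisfying this is 4.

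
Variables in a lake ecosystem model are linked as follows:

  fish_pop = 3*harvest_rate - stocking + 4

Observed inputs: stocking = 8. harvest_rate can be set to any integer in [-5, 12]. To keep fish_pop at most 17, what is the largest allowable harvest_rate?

harvest_rate = 7

Substituting into the fish_pop equation gives fish_pop = 3*harvest_rate - 4.
Require 3*harvest_rate - 4 ≤ 17, so harvest_rate ≤ 7.
The largest integer in [-5, 12] satisfying this is 7.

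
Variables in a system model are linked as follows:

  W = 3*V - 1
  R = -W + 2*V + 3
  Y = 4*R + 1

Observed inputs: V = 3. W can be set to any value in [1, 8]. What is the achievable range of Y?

Intervening on W fixes its value directly, overriding its dependence on V.
Substituting into the R equation gives R = -W + 9.
So Y = -4*W + 37.
Linear in W, so extremes are at the endpoints: W = 1 gives Y = 33; W = 8 gives Y = 5.

5 to 33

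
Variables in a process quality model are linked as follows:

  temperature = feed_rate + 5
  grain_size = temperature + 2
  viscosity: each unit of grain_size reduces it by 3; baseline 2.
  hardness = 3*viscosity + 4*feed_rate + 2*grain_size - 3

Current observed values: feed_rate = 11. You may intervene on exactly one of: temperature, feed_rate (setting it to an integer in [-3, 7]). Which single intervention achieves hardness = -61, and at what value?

set feed_rate = 5

Intervening on temperature: hardness = -7*temperature + 33. Reaching -61 requires temperature = 94/7, not an integer.
Intervening on feed_rate: with other inputs at their observed values, hardness = -3*feed_rate - 46. Solving for -61 gives feed_rate = 5, within [-3, 7].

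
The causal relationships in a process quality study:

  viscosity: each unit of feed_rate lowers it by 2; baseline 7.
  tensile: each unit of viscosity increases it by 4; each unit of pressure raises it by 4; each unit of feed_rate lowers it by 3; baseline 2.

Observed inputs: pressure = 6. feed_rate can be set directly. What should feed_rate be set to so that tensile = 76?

Substituting into the tensile equation gives tensile = -11*feed_rate + 54.
Solve -11*feed_rate + 54 = 76: feed_rate = (76 - 54) / -11 = -2.

feed_rate = -2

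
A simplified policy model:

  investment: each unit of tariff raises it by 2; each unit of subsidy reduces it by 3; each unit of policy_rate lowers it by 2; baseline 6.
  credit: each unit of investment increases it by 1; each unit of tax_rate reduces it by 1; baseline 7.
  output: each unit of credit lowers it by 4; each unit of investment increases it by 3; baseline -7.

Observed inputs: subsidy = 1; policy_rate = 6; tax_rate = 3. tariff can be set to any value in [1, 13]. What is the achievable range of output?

Substituting into the investment equation gives investment = 2*tariff - 9.
Substituting into the credit equation gives credit = 2*tariff - 5.
This gives output = -2*tariff - 14.
Linear in tariff, so extremes are at the endpoints: tariff = 1 gives output = -16; tariff = 13 gives output = -40.

-40 to -16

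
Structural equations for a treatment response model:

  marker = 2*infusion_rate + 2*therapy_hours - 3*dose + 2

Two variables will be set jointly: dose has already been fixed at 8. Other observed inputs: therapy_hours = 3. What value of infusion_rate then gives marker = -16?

infusion_rate = 0

With dose held at 8:
Substituting into the marker equation gives marker = 2*infusion_rate - 16.
Solve 2*infusion_rate - 16 = -16: infusion_rate = (-16 + 16) / 2 = 0.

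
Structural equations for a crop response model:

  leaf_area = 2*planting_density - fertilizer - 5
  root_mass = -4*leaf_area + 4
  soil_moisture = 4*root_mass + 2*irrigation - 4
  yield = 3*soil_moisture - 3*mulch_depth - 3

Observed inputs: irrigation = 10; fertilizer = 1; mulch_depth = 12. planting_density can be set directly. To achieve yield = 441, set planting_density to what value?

Substituting into the leaf_area equation gives leaf_area = 2*planting_density - 6.
This gives root_mass = -8*planting_density + 28.
Substituting into the soil_moisture equation gives soil_moisture = -32*planting_density + 128.
Substituting into the yield equation gives yield = -96*planting_density + 345.
Solve -96*planting_density + 345 = 441: planting_density = (441 - 345) / -96 = -1.

planting_density = -1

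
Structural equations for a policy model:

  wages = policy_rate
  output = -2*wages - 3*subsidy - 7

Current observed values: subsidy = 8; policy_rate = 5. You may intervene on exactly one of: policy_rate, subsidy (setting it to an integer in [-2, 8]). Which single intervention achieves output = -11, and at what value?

Intervening on policy_rate: output = -2*policy_rate - 31. Reaching -11 requires policy_rate = -10, outside [-2, 8].
Intervening on subsidy: with other inputs at their observed values, output = -3*subsidy - 17. Solving for -11 gives subsidy = -2, within [-2, 8].

set subsidy = -2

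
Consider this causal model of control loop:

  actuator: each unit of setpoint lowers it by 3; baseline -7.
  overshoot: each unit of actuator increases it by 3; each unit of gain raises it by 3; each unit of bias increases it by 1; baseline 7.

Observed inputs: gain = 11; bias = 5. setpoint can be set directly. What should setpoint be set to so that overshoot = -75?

setpoint = 11

Substituting into the overshoot equation gives overshoot = -9*setpoint + 24.
Solve -9*setpoint + 24 = -75: setpoint = (-75 - 24) / -9 = 11.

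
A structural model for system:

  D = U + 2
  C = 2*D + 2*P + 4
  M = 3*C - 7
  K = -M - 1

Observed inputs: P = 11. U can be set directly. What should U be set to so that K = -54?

Substituting into the C equation gives C = 2*U + 30.
M becomes 6*U + 83.
Substituting into the K equation gives K = -6*U - 84.
Solve -6*U - 84 = -54: U = (-54 + 84) / -6 = -5.

U = -5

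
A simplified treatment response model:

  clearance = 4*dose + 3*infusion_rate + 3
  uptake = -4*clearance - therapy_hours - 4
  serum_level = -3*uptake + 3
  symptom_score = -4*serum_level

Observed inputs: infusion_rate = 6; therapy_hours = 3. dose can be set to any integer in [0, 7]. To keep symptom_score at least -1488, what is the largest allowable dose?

dose = 2

Substituting into the clearance equation gives clearance = 4*dose + 21.
Substituting into the uptake equation gives uptake = -16*dose - 91.
This gives serum_level = 48*dose + 276.
Substituting into the symptom_score equation gives symptom_score = -192*dose - 1104.
Require -192*dose - 1104 ≥ -1488, so dose ≤ 2.
The largest integer in [0, 7] satisfying this is 2.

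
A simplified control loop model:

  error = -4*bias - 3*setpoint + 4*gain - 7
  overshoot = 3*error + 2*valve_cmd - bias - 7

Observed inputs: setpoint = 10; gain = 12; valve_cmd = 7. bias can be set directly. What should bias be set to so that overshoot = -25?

bias = 5

Substituting into the error equation gives error = -4*bias + 11.
Substituting into the overshoot equation gives overshoot = -13*bias + 40.
Solve -13*bias + 40 = -25: bias = (-25 - 40) / -13 = 5.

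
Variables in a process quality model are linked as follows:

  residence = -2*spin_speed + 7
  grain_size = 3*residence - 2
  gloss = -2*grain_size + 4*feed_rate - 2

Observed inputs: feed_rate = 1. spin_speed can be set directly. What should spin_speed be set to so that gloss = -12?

spin_speed = 2

Substituting into the grain_size equation gives grain_size = -6*spin_speed + 19.
Substituting into the gloss equation gives gloss = 12*spin_speed - 36.
Solve 12*spin_speed - 36 = -12: spin_speed = (-12 + 36) / 12 = 2.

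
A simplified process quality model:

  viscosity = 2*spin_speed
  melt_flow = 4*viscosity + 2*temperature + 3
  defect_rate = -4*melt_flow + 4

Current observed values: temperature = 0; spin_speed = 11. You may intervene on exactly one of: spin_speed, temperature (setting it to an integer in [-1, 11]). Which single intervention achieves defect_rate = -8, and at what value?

Intervening on spin_speed: with other inputs at their observed values, defect_rate = -32*spin_speed - 8. Solving for -8 gives spin_speed = 0, within [-1, 11].
Intervening on temperature: defect_rate = -8*temperature - 360. Reaching -8 requires temperature = -44, outside [-1, 11].

set spin_speed = 0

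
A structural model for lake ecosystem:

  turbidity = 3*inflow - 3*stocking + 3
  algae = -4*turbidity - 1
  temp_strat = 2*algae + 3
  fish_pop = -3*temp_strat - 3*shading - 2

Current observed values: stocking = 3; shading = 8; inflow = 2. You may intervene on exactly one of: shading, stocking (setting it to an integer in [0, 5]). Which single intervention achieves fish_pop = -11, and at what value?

set shading = 2

Intervening on shading: with other inputs at their observed values, fish_pop = -3*shading - 5. Solving for -11 gives shading = 2, within [0, 5].
Intervening on stocking: fish_pop = -72*stocking + 187. Reaching -11 requires stocking = 11/4, not an integer.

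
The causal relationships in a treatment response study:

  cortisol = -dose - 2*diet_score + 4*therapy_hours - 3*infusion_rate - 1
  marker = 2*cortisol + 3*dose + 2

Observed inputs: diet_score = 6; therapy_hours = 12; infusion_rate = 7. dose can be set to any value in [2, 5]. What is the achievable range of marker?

32 to 35

Substituting into the cortisol equation gives cortisol = -dose + 14.
This gives marker = dose + 30.
Linear in dose, so extremes are at the endpoints: dose = 2 gives marker = 32; dose = 5 gives marker = 35.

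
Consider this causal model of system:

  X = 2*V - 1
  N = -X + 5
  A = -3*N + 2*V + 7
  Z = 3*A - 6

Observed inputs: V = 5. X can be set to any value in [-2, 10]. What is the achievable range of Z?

Intervening on X fixes its value directly, overriding its dependence on V.
Substituting into the A equation gives A = 3*X + 2.
This gives Z = 9*X.
Linear in X, so extremes are at the endpoints: X = -2 gives Z = -18; X = 10 gives Z = 90.

-18 to 90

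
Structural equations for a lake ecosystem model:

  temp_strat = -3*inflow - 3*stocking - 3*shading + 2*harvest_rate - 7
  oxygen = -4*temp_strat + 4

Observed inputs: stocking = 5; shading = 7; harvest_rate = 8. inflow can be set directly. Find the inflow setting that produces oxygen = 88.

Substituting into the temp_strat equation gives temp_strat = -3*inflow - 27.
Substituting into the oxygen equation gives oxygen = 12*inflow + 112.
Solve 12*inflow + 112 = 88: inflow = (88 - 112) / 12 = -2.

inflow = -2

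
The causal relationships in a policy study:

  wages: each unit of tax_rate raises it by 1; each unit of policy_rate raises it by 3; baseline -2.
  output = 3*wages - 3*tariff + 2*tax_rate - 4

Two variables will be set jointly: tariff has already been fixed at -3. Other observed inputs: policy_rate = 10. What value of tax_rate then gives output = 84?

With tariff held at -3:
Substituting into the wages equation gives wages = tax_rate + 28.
So output = 5*tax_rate + 89.
Solve 5*tax_rate + 89 = 84: tax_rate = (84 - 89) / 5 = -1.

tax_rate = -1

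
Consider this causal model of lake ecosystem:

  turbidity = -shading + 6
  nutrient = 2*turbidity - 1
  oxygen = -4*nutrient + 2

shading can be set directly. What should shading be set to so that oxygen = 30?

Substituting into the nutrient equation gives nutrient = -2*shading + 11.
Substituting into the oxygen equation gives oxygen = 8*shading - 42.
Solve 8*shading - 42 = 30: shading = (30 + 42) / 8 = 9.

shading = 9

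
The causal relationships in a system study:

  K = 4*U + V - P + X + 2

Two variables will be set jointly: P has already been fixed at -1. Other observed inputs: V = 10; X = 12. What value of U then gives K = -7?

With P held at -1:
Substituting into the K equation gives K = 4*U + 25.
Solve 4*U + 25 = -7: U = (-7 - 25) / 4 = -8.

U = -8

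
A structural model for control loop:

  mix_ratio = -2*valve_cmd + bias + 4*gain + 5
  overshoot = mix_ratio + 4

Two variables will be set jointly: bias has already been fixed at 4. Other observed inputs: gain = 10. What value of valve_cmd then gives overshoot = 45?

With bias held at 4:
Substituting into the mix_ratio equation gives mix_ratio = -2*valve_cmd + 49.
Substituting into the overshoot equation gives overshoot = -2*valve_cmd + 53.
Solve -2*valve_cmd + 53 = 45: valve_cmd = (45 - 53) / -2 = 4.

valve_cmd = 4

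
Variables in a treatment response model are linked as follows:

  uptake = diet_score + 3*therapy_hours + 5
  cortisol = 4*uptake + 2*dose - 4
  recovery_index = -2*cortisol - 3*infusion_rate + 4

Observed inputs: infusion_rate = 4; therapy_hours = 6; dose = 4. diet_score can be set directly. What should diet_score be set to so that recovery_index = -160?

Substituting into the uptake equation gives uptake = diet_score + 23.
Substituting into the cortisol equation gives cortisol = 4*diet_score + 96.
recovery_index becomes -8*diet_score - 200.
Solve -8*diet_score - 200 = -160: diet_score = (-160 + 200) / -8 = -5.

diet_score = -5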